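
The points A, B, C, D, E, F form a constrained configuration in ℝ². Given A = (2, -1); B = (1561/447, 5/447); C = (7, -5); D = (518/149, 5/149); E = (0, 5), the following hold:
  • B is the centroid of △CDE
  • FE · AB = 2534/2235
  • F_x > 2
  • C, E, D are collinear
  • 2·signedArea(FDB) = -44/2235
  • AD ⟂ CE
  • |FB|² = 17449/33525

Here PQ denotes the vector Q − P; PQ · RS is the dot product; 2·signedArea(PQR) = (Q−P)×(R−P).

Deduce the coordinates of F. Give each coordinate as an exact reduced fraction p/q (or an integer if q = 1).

F = (430/149, -283/745)

1. F_x = 430/149  [FE · AB = 2534/2235 ∩ 2·signedArea(FDB) = -44/2235]
2. F_y = -283/745  [FE · AB = 2534/2235 ∩ 2·signedArea(FDB) = -44/2235]
   → F = (430/149, -283/745)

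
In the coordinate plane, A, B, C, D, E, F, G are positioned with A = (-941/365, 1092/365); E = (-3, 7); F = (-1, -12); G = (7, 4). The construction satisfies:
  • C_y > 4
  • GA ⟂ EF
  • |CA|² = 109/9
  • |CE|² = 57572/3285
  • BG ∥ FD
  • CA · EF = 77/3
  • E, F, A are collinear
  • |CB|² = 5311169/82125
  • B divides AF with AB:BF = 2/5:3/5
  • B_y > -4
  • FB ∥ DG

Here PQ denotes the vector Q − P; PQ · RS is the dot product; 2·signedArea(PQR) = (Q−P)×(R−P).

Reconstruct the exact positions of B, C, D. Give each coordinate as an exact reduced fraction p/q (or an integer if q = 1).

B = (-3553/1825, -5484/1825)
C = (173/365, 5107/1095)
D = (14503/1825, -9116/1825)

1. B_x = -3553/1825  [B divides AF with AB:BF = 2/5:3/5]
2. B_y = -5484/1825  [B divides AF with AB:BF = 2/5:3/5]
   → B = (-3553/1825, -5484/1825)
3. C_x = 173/365  [line -2·x + 19·y + -263/3 = 0 ∩ |CA|² = 109/9]
4. C_y = 5107/1095  [line -2·x + 19·y + -263/3 = 0 ∩ |CA|² = 109/9]
   → C = (173/365, 5107/1095)
5. D_x = 14503/1825  [FB ∥ DG ∩ BG ∥ FD]
6. D_y = -9116/1825  [FB ∥ DG ∩ BG ∥ FD]
   → D = (14503/1825, -9116/1825)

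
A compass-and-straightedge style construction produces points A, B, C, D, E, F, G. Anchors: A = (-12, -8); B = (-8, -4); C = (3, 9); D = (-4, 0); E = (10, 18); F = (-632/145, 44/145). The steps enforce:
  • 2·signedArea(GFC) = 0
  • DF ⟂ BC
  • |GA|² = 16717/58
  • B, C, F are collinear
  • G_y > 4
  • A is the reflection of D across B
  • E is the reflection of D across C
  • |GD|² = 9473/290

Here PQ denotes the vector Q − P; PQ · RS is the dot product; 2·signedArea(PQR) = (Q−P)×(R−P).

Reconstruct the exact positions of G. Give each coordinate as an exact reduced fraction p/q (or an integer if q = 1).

G = (-197/290, 1349/290)

1. G_x = -197/290  [line -1261/145·x + 1067/145·y + -1164/29 = 0 ∩ |GA|² = 16717/58]
2. G_y = 1349/290  [line -1261/145·x + 1067/145·y + -1164/29 = 0 ∩ |GA|² = 16717/58]
   → G = (-197/290, 1349/290)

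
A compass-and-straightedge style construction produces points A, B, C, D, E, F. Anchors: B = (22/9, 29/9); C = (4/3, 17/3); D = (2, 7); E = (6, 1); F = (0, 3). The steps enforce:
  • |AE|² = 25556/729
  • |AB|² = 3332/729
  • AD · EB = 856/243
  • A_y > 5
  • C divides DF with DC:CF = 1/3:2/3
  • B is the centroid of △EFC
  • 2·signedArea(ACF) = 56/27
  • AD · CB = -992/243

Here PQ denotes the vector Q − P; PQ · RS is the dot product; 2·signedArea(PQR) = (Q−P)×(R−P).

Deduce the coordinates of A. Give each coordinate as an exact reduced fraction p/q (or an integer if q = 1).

1. A_x = 52/27  [AD · CB = -992/243 ∩ 2·signedArea(ACF) = 56/27]
2. A_y = 143/27  [AD · CB = -992/243 ∩ 2·signedArea(ACF) = 56/27]
   → A = (52/27, 143/27)

A = (52/27, 143/27)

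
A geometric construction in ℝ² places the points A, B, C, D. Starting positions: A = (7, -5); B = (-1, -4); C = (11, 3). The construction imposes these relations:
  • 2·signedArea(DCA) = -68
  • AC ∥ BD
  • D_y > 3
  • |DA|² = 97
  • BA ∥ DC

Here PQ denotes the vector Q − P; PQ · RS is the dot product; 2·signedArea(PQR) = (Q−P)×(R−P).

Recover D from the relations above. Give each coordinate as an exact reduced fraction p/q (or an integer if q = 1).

1. D_x = 3  [BA ∥ DC ∩ AC ∥ BD]
2. D_y = 4  [BA ∥ DC ∩ AC ∥ BD]
   → D = (3, 4)

D = (3, 4)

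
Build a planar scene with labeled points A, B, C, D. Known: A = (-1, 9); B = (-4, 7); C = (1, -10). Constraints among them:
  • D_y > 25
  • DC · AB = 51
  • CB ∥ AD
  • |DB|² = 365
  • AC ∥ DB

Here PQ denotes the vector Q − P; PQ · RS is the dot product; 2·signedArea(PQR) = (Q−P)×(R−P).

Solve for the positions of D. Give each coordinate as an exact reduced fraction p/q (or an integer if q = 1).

1. D_x = -6  [AC ∥ DB ∩ CB ∥ AD]
2. D_y = 26  [AC ∥ DB ∩ CB ∥ AD]
   → D = (-6, 26)

D = (-6, 26)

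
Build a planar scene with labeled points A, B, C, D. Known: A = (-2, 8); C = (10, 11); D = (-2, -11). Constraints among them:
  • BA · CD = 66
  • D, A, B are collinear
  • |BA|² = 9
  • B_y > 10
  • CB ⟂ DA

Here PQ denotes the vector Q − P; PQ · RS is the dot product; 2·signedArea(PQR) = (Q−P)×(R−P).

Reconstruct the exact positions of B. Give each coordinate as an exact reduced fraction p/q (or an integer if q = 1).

1. B_x = -2  [D, A, B are collinear ∩ CB ⟂ DA]
2. B_y = 11  [D, A, B are collinear ∩ CB ⟂ DA]
   → B = (-2, 11)

B = (-2, 11)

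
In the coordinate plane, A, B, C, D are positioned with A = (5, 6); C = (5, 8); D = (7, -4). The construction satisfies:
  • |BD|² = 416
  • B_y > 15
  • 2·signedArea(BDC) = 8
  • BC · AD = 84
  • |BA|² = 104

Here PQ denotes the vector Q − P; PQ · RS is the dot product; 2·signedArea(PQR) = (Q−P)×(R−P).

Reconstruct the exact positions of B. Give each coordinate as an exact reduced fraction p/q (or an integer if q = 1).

B = (3, 16)

1. B_x = 3  [BC · AD = 84 ∩ 2·signedArea(BDC) = 8]
2. B_y = 16  [BC · AD = 84 ∩ 2·signedArea(BDC) = 8]
   → B = (3, 16)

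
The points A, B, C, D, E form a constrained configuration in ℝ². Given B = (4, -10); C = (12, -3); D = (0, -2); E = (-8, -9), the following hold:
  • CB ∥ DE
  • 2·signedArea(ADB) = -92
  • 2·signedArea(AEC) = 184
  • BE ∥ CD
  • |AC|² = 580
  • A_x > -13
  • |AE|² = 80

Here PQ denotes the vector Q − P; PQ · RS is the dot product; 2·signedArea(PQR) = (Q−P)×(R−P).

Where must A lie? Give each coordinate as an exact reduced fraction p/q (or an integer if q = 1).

A = (-12, -1)

1. A_x = -12  [2·signedArea(AEC) = 184 ∩ 2·signedArea(ADB) = -92]
2. A_y = -1  [2·signedArea(AEC) = 184 ∩ 2·signedArea(ADB) = -92]
   → A = (-12, -1)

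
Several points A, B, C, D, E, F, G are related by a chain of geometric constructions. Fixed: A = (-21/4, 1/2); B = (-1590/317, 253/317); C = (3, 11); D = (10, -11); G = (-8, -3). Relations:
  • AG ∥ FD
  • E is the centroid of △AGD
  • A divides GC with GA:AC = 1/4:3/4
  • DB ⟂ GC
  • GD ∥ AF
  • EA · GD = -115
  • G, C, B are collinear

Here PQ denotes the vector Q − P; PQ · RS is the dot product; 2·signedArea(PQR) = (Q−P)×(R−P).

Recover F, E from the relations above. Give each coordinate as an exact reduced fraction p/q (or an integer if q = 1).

1. F_x = 51/4  [AG ∥ FD ∩ GD ∥ AF]
2. F_y = -15/2  [AG ∥ FD ∩ GD ∥ AF]
   → F = (51/4, -15/2)
3. E_x = -13/12  [E is the centroid of △AGD]
4. E_y = -9/2  [E is the centroid of △AGD]
   → E = (-13/12, -9/2)

E = (-13/12, -9/2)
F = (51/4, -15/2)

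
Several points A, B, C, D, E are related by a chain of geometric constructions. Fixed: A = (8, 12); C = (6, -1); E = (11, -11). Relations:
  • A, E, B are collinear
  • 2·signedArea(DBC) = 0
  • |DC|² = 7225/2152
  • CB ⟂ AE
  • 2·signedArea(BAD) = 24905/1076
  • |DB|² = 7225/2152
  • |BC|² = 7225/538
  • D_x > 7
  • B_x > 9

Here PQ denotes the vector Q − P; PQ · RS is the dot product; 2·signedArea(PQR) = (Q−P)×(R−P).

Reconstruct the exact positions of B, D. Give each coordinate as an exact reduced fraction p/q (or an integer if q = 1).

1. B_x = 5183/538  [A, E, B are collinear ∩ CB ⟂ AE]
2. B_y = -283/538  [A, E, B are collinear ∩ CB ⟂ AE]
   → B = (5183/538, -283/538)
3. D_x = 8411/1076  [2·signedArea(DBC) = 0 ∩ 2·signedArea(BAD) = 24905/1076]
4. D_y = -821/1076  [2·signedArea(DBC) = 0 ∩ 2·signedArea(BAD) = 24905/1076]
   → D = (8411/1076, -821/1076)

B = (5183/538, -283/538)
D = (8411/1076, -821/1076)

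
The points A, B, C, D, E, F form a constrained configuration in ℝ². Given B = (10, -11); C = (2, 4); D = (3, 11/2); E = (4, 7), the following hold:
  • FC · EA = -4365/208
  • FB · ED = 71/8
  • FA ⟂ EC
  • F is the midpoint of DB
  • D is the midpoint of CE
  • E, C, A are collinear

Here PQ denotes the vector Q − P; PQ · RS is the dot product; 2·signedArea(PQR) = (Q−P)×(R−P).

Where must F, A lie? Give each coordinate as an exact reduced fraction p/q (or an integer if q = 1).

A = (7/26, 73/52)
F = (13/2, -11/4)

1. F_x = 13/2  [F is the midpoint of DB]
2. F_y = -11/4  [F is the midpoint of DB]
   → F = (13/2, -11/4)
3. A_x = 7/26  [E, C, A are collinear ∩ FA ⟂ EC]
4. A_y = 73/52  [E, C, A are collinear ∩ FA ⟂ EC]
   → A = (7/26, 73/52)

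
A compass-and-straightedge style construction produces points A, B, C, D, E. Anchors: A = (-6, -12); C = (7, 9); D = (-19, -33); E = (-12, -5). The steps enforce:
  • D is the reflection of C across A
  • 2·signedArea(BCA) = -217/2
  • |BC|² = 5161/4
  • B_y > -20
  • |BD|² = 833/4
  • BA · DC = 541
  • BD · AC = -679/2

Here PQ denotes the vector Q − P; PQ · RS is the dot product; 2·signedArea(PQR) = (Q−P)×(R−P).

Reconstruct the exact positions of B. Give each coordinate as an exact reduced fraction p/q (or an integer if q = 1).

1. B_x = -31/2  [BD · AC = -679/2 ∩ 2·signedArea(BCA) = -217/2]
2. B_y = -19  [BD · AC = -679/2 ∩ 2·signedArea(BCA) = -217/2]
   → B = (-31/2, -19)

B = (-31/2, -19)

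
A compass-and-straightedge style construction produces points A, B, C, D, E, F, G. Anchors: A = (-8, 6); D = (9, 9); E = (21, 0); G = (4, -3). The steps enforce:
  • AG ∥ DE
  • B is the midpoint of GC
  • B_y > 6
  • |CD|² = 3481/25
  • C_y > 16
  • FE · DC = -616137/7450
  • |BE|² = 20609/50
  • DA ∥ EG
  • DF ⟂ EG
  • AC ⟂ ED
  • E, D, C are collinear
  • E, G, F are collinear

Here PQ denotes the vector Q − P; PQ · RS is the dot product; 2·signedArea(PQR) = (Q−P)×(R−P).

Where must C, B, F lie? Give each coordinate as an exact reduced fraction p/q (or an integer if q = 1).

B = (89/50, 327/50)
C = (-11/25, 402/25)
F = (3249/298, -531/298)

1. C_x = -11/25  [E, D, C are collinear ∩ AC ⟂ ED]
2. C_y = 402/25  [E, D, C are collinear ∩ AC ⟂ ED]
   → C = (-11/25, 402/25)
3. B_x = 89/50  [B is the midpoint of GC]
4. B_y = 327/50  [B is the midpoint of GC]
   → B = (89/50, 327/50)
5. F_x = 3249/298  [E, G, F are collinear ∩ DF ⟂ EG]
6. F_y = -531/298  [E, G, F are collinear ∩ DF ⟂ EG]
   → F = (3249/298, -531/298)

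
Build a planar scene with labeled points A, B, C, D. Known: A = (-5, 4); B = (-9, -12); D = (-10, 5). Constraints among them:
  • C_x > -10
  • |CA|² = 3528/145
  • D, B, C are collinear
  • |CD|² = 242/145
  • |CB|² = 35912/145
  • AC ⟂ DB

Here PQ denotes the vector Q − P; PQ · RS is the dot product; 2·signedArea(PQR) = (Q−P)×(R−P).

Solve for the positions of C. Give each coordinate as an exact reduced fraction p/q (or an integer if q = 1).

1. C_x = -1439/145  [D, B, C are collinear ∩ AC ⟂ DB]
2. C_y = 538/145  [D, B, C are collinear ∩ AC ⟂ DB]
   → C = (-1439/145, 538/145)

C = (-1439/145, 538/145)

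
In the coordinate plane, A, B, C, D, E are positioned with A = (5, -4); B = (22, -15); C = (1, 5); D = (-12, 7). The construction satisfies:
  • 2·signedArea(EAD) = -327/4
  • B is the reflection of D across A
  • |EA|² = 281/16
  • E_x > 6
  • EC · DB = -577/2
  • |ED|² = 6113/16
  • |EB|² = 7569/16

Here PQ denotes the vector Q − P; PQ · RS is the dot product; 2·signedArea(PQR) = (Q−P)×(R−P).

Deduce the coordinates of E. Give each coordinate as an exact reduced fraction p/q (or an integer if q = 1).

1. E_x = 25/4  [EC · DB = -577/2 ∩ 2·signedArea(EAD) = -327/4]
2. E_y = 0  [EC · DB = -577/2 ∩ 2·signedArea(EAD) = -327/4]
   → E = (25/4, 0)

E = (25/4, 0)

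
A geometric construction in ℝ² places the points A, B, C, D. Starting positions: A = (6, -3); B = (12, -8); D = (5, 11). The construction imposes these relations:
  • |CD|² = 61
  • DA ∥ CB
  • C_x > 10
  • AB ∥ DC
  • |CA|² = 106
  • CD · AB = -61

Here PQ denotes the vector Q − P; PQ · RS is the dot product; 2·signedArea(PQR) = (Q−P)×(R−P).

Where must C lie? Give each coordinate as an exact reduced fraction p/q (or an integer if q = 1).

C = (11, 6)

1. C_x = 11  [DA ∥ CB ∩ AB ∥ DC]
2. C_y = 6  [DA ∥ CB ∩ AB ∥ DC]
   → C = (11, 6)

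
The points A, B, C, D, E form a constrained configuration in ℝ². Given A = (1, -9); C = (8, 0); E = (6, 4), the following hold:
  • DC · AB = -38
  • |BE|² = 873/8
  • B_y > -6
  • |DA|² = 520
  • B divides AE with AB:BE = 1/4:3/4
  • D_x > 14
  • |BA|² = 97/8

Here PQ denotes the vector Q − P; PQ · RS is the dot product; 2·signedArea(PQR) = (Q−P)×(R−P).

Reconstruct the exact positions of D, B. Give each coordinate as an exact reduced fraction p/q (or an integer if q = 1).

1. B_x = 9/4  [B divides AE with AB:BE = 1/4:3/4]
2. B_y = -23/4  [B divides AE with AB:BE = 1/4:3/4]
   → B = (9/4, -23/4)
3. D_x = 15  [line -5/4·x + -13/4·y + 48 = 0 ∩ |DA|² = 520]
4. D_y = 9  [line -5/4·x + -13/4·y + 48 = 0 ∩ |DA|² = 520]
   → D = (15, 9)

B = (9/4, -23/4)
D = (15, 9)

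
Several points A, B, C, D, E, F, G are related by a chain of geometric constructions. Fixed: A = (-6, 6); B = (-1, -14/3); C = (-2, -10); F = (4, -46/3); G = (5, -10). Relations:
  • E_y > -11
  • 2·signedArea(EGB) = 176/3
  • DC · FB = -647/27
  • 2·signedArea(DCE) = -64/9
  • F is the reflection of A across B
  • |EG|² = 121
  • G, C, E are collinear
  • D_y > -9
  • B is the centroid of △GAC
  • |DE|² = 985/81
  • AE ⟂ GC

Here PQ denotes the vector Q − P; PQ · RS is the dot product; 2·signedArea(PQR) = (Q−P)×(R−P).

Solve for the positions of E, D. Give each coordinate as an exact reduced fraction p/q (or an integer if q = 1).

1. E_x = -6  [G, C, E are collinear ∩ AE ⟂ GC]
2. E_y = -10  [G, C, E are collinear ∩ AE ⟂ GC]
   → E = (-6, -10)
3. D_x = -3  [2·signedArea(DCE) = -64/9 ∩ DC · FB = -647/27]
4. D_y = -74/9  [2·signedArea(DCE) = -64/9 ∩ DC · FB = -647/27]
   → D = (-3, -74/9)

D = (-3, -74/9)
E = (-6, -10)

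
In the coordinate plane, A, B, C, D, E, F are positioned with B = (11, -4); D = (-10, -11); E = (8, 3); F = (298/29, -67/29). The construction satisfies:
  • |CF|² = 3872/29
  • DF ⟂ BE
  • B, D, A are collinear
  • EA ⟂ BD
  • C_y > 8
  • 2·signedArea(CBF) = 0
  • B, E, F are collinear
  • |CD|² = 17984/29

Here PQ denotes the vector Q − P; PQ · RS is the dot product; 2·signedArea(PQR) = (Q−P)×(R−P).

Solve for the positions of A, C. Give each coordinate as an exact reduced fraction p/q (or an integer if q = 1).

1. A_x = 52/5  [B, D, A are collinear ∩ EA ⟂ BD]
2. A_y = -21/5  [B, D, A are collinear ∩ EA ⟂ BD]
   → A = (52/5, -21/5)
3. C_x = 166/29  [line -49/29·x + -21/29·y + 455/29 = 0 ∩ |CD|² = 17984/29]
4. C_y = 241/29  [line -49/29·x + -21/29·y + 455/29 = 0 ∩ |CD|² = 17984/29]
   → C = (166/29, 241/29)

A = (52/5, -21/5)
C = (166/29, 241/29)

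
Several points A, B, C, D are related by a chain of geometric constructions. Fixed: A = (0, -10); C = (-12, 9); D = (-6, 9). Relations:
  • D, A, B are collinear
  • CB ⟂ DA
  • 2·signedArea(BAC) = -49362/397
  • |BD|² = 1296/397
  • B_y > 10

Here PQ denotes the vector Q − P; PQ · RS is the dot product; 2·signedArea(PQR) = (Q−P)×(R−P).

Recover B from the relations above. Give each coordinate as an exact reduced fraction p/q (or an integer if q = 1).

1. B_x = -2598/397  [D, A, B are collinear ∩ CB ⟂ DA]
2. B_y = 4257/397  [D, A, B are collinear ∩ CB ⟂ DA]
   → B = (-2598/397, 4257/397)

B = (-2598/397, 4257/397)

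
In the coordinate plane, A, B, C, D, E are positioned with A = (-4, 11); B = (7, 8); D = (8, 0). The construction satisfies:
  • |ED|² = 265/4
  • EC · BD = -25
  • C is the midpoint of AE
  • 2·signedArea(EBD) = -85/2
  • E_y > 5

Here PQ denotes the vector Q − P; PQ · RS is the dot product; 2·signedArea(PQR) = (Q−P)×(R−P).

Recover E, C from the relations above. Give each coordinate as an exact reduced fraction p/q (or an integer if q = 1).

C = (-1, 33/4)
E = (2, 11/2)

1. E_x = 2  [line 8·x + 1·y + -43/2 = 0 ∩ |ED|² = 265/4]
2. E_y = 11/2  [line 8·x + 1·y + -43/2 = 0 ∩ |ED|² = 265/4]
   → E = (2, 11/2)
3. C_x = -1  [EC · BD = -25 ∩ C is the midpoint of AE]
4. C_y = 33/4  [EC · BD = -25 ∩ C is the midpoint of AE]
   → C = (-1, 33/4)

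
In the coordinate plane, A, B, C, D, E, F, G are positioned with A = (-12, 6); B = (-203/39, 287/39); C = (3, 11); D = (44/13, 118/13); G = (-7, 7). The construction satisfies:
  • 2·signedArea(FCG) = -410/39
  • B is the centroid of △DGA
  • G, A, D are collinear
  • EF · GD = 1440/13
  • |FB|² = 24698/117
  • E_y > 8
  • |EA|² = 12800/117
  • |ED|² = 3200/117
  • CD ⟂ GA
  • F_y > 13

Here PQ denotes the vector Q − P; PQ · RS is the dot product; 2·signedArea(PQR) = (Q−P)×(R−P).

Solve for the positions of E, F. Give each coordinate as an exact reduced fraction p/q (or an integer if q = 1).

1. F_x = 302/39  [line 4·x + -10·y + 4232/39 = 0 ∩ |FB|² = 24698/117]
2. F_y = 544/39  [line 4·x + -10·y + 4232/39 = 0 ∩ |FB|² = 24698/117]
   → F = (302/39, 544/39)
3. E_x = -68/39  [line -135/13·x + -27/13·y + -18/13 = 0 ∩ |ED|² = 3200/117]
4. E_y = 314/39  [line -135/13·x + -27/13·y + -18/13 = 0 ∩ |ED|² = 3200/117]
   → E = (-68/39, 314/39)

E = (-68/39, 314/39)
F = (302/39, 544/39)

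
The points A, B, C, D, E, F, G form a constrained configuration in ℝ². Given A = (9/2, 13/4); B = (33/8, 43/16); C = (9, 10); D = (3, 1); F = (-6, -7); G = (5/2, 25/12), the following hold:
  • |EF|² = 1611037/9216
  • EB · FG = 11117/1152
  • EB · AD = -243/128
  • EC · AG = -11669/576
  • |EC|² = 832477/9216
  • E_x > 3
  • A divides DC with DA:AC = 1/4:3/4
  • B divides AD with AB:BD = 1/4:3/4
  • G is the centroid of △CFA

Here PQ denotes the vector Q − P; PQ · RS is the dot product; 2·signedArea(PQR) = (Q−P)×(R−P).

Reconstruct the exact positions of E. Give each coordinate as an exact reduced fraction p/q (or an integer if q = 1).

1. E_x = 53/16  [EB · AD = -243/128 ∩ EC · AG = -11669/576]
2. E_y = 229/96  [EB · AD = -243/128 ∩ EC · AG = -11669/576]
   → E = (53/16, 229/96)

E = (53/16, 229/96)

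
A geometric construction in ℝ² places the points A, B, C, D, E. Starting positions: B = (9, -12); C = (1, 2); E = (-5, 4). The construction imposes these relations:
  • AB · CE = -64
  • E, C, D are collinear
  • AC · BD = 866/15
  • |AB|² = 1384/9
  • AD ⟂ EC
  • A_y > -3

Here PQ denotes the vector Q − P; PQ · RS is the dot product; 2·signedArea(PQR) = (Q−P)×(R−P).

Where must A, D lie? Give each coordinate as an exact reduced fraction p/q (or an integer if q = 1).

A = (5/3, -2)
D = (14/5, 7/5)

1. A_x = 5/3  [line 6·x + -2·y + -14 = 0 ∩ |AB|² = 1384/9]
2. A_y = -2  [line 6·x + -2·y + -14 = 0 ∩ |AB|² = 1384/9]
   → A = (5/3, -2)
3. D_x = 14/5  [AC · BD = 866/15 ∩ E, C, D are collinear]
4. D_y = 7/5  [AC · BD = 866/15 ∩ E, C, D are collinear]
   → D = (14/5, 7/5)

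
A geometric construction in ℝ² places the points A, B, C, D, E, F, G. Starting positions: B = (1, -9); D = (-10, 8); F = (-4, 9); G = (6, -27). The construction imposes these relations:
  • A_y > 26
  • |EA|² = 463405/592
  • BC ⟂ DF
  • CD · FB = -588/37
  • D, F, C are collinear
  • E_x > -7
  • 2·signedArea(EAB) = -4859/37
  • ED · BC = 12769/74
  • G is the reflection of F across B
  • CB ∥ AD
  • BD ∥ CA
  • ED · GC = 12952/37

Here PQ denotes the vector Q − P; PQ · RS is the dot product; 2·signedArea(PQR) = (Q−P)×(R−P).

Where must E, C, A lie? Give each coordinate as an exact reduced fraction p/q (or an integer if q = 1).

1. C_x = -76/37  [D, F, C are collinear ∩ BC ⟂ DF]
2. C_y = 345/37  [D, F, C are collinear ∩ BC ⟂ DF]
   → C = (-76/37, 345/37)
3. A_x = -483/37  [CB ∥ AD ∩ BD ∥ CA]
4. A_y = 974/37  [CB ∥ AD ∩ BD ∥ CA]
   → A = (-483/37, 974/37)
5. E_x = -6  [ED · GC = 12952/37 ∩ 2·signedArea(EAB) = -4859/37]
6. E_y = -3/4  [ED · GC = 12952/37 ∩ 2·signedArea(EAB) = -4859/37]
   → E = (-6, -3/4)

A = (-483/37, 974/37)
C = (-76/37, 345/37)
E = (-6, -3/4)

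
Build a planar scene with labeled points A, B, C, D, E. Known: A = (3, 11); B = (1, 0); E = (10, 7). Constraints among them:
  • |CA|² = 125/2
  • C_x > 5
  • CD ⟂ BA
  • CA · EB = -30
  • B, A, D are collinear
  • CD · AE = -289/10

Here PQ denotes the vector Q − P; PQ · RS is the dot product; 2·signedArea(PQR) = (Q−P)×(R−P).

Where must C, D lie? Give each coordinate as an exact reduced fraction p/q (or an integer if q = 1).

C = (11/2, 7/2)
D = (44/25, 209/50)

1. C_x = 11/2  [line 9·x + 7·y + -74 = 0 ∩ |CA|² = 125/2]
2. C_y = 7/2  [line 9·x + 7·y + -74 = 0 ∩ |CA|² = 125/2]
   → C = (11/2, 7/2)
3. D_x = 44/25  [CD · AE = -289/10 ∩ B, A, D are collinear]
4. D_y = 209/50  [CD · AE = -289/10 ∩ B, A, D are collinear]
   → D = (44/25, 209/50)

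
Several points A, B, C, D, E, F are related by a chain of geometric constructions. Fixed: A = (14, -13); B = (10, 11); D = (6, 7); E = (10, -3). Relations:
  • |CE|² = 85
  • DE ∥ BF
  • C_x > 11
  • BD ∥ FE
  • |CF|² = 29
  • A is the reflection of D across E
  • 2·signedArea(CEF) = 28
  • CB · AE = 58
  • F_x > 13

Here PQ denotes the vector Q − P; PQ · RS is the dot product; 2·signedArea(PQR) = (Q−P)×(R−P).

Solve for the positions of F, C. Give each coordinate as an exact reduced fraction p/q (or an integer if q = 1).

1. F_x = 14  [BD ∥ FE ∩ DE ∥ BF]
2. F_y = 1  [BD ∥ FE ∩ DE ∥ BF]
   → F = (14, 1)
3. C_x = 12  [CB · AE = 58 ∩ 2·signedArea(CEF) = 28]
4. C_y = 6  [CB · AE = 58 ∩ 2·signedArea(CEF) = 28]
   → C = (12, 6)

C = (12, 6)
F = (14, 1)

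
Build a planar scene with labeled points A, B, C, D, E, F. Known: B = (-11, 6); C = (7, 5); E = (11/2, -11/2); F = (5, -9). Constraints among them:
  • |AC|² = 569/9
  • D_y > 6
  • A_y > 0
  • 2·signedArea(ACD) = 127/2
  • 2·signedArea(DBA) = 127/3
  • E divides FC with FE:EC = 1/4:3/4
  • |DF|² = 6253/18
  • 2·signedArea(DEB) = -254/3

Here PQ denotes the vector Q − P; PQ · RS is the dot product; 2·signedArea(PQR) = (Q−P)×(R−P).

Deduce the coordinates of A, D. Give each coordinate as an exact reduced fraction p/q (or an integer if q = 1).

A = (1/3, 2/3)
D = (-29/6, 41/6)

1. D_x = -29/6  [line -23/2·x + -33/2·y + 343/6 = 0 ∩ |DF|² = 6253/18]
2. D_y = 41/6  [line -23/2·x + -33/2·y + 343/6 = 0 ∩ |DF|² = 6253/18]
   → D = (-29/6, 41/6)
3. A_x = 1/3  [2·signedArea(ACD) = 127/2 ∩ 2·signedArea(DBA) = 127/3]
4. A_y = 2/3  [2·signedArea(ACD) = 127/2 ∩ 2·signedArea(DBA) = 127/3]
   → A = (1/3, 2/3)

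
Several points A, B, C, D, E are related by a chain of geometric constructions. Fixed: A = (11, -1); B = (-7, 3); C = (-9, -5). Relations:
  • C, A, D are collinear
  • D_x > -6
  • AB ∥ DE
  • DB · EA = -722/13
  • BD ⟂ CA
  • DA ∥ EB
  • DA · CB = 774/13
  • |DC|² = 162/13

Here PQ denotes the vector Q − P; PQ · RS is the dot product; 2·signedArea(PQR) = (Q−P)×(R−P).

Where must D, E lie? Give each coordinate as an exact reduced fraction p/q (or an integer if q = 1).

1. D_x = -72/13  [C, A, D are collinear ∩ BD ⟂ CA]
2. D_y = -56/13  [C, A, D are collinear ∩ BD ⟂ CA]
   → D = (-72/13, -56/13)
3. E_x = -306/13  [DA ∥ EB ∩ AB ∥ DE]
4. E_y = -4/13  [DA ∥ EB ∩ AB ∥ DE]
   → E = (-306/13, -4/13)

D = (-72/13, -56/13)
E = (-306/13, -4/13)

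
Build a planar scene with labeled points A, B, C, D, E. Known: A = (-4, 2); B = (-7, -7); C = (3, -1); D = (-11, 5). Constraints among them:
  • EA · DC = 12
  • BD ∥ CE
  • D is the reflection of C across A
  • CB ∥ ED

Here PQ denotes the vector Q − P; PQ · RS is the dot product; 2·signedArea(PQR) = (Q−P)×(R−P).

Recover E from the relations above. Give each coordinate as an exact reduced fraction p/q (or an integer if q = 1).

1. E_x = -1  [CB ∥ ED ∩ BD ∥ CE]
2. E_y = 11  [CB ∥ ED ∩ BD ∥ CE]
   → E = (-1, 11)

E = (-1, 11)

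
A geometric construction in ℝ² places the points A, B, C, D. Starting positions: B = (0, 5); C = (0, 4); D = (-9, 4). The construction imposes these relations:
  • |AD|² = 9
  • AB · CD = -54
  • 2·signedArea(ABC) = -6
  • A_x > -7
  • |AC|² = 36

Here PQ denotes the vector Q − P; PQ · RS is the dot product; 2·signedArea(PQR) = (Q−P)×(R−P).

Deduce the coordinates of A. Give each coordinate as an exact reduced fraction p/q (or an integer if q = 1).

1. A_x = -6  [2·signedArea(ABC) = -6]
2. A_y = 4  [|AD|² = 9]
   → A = (-6, 4)

A = (-6, 4)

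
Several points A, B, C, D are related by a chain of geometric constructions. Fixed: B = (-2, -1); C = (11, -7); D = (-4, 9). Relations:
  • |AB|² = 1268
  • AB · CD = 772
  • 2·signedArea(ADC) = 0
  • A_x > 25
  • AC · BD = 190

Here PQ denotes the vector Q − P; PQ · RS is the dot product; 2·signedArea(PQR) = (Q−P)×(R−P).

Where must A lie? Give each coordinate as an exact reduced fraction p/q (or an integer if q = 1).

1. A_x = 26  [2·signedArea(ADC) = 0 ∩ AC · BD = 190]
2. A_y = -23  [2·signedArea(ADC) = 0 ∩ AC · BD = 190]
   → A = (26, -23)

A = (26, -23)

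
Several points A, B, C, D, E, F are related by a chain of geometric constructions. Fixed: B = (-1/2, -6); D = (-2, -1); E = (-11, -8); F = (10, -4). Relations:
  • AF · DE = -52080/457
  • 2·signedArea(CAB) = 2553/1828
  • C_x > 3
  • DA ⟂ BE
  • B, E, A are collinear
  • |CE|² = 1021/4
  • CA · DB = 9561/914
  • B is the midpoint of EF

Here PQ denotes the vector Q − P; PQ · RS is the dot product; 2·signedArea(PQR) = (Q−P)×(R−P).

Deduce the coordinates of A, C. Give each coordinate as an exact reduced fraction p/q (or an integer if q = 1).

1. A_x = -470/457  [B, E, A are collinear ∩ DA ⟂ BE]
2. A_y = -2788/457  [B, E, A are collinear ∩ DA ⟂ BE]
   → A = (-470/457, -2788/457)
3. C_x = 4  [CA · DB = 9561/914 ∩ 2·signedArea(CAB) = 2553/1828]
4. C_y = -5/2  [CA · DB = 9561/914 ∩ 2·signedArea(CAB) = 2553/1828]
   → C = (4, -5/2)

A = (-470/457, -2788/457)
C = (4, -5/2)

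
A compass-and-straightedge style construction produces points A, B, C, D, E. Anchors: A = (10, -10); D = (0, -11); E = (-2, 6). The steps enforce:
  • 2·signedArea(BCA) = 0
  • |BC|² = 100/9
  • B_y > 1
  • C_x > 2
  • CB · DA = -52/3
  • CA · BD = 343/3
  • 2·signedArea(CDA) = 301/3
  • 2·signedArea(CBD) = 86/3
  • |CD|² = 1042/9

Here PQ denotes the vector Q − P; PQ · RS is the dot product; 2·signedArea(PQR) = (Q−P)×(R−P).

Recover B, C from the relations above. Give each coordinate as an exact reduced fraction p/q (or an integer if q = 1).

B = (1, 2)
C = (3, -2/3)

1. C_x = 3  [line -1·x + 10·y + 29/3 = 0 ∩ |CD|² = 1042/9]
2. C_y = -2/3  [line -1·x + 10·y + 29/3 = 0 ∩ |CD|² = 1042/9]
   → C = (3, -2/3)
3. B_x = 1  [2·signedArea(BCA) = 0 ∩ CA · BD = 343/3]
4. B_y = 2  [2·signedArea(BCA) = 0 ∩ CA · BD = 343/3]
   → B = (1, 2)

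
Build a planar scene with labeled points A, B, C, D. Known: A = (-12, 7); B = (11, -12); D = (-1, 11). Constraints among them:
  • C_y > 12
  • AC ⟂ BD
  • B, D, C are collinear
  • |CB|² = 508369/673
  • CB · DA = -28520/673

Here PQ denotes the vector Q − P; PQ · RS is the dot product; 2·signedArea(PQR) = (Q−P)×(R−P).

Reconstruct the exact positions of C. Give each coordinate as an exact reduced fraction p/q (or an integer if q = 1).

C = (-1153/673, 8323/673)

1. C_x = -1153/673  [B, D, C are collinear ∩ AC ⟂ BD]
2. C_y = 8323/673  [B, D, C are collinear ∩ AC ⟂ BD]
   → C = (-1153/673, 8323/673)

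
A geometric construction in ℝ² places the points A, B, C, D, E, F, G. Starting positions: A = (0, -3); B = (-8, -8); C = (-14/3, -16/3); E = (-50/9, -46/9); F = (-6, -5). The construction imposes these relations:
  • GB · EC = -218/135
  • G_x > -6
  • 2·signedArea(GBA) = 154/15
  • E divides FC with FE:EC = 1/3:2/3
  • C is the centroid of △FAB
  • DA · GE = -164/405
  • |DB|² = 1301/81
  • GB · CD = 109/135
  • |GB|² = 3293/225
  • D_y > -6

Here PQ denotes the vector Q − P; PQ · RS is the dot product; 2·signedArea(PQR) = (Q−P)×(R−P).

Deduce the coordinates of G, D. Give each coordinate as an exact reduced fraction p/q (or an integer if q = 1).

1. G_x = -82/15  [2·signedArea(GBA) = 154/15 ∩ GB · EC = -218/135]
2. G_y = -77/15  [2·signedArea(GBA) = 154/15 ∩ GB · EC = -218/135]
   → G = (-82/15, -77/15)
3. D_x = -46/9  [DA · GE = -164/405 ∩ GB · CD = 109/135]
4. D_y = -47/9  [DA · GE = -164/405 ∩ GB · CD = 109/135]
   → D = (-46/9, -47/9)

D = (-46/9, -47/9)
G = (-82/15, -77/15)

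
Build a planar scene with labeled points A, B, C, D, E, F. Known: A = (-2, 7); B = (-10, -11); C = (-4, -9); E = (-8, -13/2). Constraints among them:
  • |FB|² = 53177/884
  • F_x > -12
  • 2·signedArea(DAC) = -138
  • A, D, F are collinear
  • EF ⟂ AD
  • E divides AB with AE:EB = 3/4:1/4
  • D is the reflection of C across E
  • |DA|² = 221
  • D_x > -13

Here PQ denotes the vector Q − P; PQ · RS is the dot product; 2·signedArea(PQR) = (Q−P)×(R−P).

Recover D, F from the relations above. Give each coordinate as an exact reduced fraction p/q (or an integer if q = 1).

D = (-12, -4)
F = (-2527/221, -1493/442)

1. D_x = -12  [D is the reflection of C across E]
2. D_y = -4  [D is the reflection of C across E]
   → D = (-12, -4)
3. F_x = -2527/221  [A, D, F are collinear ∩ EF ⟂ AD]
4. F_y = -1493/442  [A, D, F are collinear ∩ EF ⟂ AD]
   → F = (-2527/221, -1493/442)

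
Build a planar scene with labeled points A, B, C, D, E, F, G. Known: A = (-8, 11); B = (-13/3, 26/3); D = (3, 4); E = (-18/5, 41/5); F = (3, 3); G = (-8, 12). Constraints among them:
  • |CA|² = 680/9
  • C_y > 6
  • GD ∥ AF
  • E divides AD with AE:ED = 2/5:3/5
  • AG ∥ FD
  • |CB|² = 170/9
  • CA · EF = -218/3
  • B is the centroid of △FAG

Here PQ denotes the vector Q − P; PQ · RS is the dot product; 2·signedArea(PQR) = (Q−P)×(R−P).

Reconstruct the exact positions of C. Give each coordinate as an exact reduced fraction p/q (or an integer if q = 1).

C = (-2/3, 19/3)

1. C_x = -2/3  [line -33/5·x + 26/5·y + -112/3 = 0 ∩ |CA|² = 680/9]
2. C_y = 19/3  [line -33/5·x + 26/5·y + -112/3 = 0 ∩ |CA|² = 680/9]
   → C = (-2/3, 19/3)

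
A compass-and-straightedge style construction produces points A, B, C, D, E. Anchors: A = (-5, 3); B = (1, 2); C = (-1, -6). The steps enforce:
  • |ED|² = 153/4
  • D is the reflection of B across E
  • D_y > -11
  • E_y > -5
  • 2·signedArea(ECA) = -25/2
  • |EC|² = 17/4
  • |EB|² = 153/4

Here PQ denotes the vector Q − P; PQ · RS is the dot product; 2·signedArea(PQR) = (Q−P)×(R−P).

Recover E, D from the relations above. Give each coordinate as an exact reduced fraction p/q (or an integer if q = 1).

D = (-2, -10)
E = (-1/2, -4)

1. E_x = -1/2  [line -9·x + -4·y + -41/2 = 0 ∩ |EC|² = 17/4]
2. E_y = -4  [line -9·x + -4·y + -41/2 = 0 ∩ |EC|² = 17/4]
   → E = (-1/2, -4)
3. D_x = -2  [D is the reflection of B across E]
4. D_y = -10  [D is the reflection of B across E]
   → D = (-2, -10)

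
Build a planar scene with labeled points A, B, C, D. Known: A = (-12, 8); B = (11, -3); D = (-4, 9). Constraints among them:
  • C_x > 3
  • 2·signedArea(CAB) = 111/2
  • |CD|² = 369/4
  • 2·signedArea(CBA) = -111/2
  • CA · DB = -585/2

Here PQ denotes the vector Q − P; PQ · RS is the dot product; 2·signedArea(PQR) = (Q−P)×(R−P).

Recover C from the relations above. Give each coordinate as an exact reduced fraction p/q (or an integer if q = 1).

1. C_x = 7/2  [2·signedArea(CBA) = -111/2 ∩ CA · DB = -585/2]
2. C_y = 3  [2·signedArea(CBA) = -111/2 ∩ CA · DB = -585/2]
   → C = (7/2, 3)

C = (7/2, 3)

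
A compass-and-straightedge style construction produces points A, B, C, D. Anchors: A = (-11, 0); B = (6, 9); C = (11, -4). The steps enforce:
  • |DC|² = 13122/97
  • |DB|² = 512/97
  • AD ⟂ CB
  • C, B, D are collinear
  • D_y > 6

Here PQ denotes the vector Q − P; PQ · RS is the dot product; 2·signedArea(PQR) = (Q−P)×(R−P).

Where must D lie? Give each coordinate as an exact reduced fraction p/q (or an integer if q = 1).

D = (662/97, 665/97)

1. D_x = 662/97  [C, B, D are collinear ∩ AD ⟂ CB]
2. D_y = 665/97  [C, B, D are collinear ∩ AD ⟂ CB]
   → D = (662/97, 665/97)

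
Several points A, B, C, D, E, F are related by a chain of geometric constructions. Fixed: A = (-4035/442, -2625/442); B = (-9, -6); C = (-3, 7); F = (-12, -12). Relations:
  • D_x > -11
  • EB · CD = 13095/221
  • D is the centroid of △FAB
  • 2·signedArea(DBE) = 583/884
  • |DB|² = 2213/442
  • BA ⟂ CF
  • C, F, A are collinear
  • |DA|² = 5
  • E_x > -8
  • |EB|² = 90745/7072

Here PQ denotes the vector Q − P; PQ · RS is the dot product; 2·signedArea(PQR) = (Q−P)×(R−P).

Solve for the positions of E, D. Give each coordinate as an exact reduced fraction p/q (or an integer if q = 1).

1. D_x = -4439/442  [D is the centroid of △FAB]
2. D_y = -3527/442  [D is the centroid of △FAB]
   → D = (-4439/442, -3527/442)
3. E_x = -13431/1768  [EB · CD = 13095/221 ∩ 2·signedArea(DBE) = 583/884]
4. E_y = -4781/1768  [EB · CD = 13095/221 ∩ 2·signedArea(DBE) = 583/884]
   → E = (-13431/1768, -4781/1768)

D = (-4439/442, -3527/442)
E = (-13431/1768, -4781/1768)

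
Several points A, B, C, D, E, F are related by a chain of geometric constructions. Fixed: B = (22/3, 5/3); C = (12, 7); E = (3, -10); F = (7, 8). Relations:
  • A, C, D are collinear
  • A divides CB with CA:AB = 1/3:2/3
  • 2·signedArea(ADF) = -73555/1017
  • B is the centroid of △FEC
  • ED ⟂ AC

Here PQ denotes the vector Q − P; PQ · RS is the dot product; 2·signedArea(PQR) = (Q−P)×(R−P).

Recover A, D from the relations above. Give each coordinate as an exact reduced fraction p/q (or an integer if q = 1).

1. A_x = 94/9  [A divides CB with CA:AB = 1/3:2/3]
2. A_y = 47/9  [A divides CB with CA:AB = 1/3:2/3]
   → A = (94/9, 47/9)
3. D_x = -37/113  [A, C, D are collinear ∩ ED ⟂ AC]
4. D_y = -801/113  [A, C, D are collinear ∩ ED ⟂ AC]
   → D = (-37/113, -801/113)

A = (94/9, 47/9)
D = (-37/113, -801/113)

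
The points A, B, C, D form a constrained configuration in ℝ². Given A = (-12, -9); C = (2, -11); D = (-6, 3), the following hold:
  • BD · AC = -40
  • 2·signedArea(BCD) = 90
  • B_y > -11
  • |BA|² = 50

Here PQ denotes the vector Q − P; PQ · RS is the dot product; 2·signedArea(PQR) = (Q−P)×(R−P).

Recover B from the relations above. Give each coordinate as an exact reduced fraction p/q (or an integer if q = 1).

B = (-5, -10)

1. B_x = -5  [2·signedArea(BCD) = 90 ∩ BD · AC = -40]
2. B_y = -10  [2·signedArea(BCD) = 90 ∩ BD · AC = -40]
   → B = (-5, -10)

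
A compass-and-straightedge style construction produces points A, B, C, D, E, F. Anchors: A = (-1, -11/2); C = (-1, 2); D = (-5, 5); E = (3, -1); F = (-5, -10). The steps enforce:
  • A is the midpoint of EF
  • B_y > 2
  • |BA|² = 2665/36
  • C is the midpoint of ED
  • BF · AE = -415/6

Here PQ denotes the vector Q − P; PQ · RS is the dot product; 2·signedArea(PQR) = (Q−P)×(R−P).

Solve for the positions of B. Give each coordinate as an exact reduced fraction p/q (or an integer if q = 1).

B = (-7/3, 3)

1. B_x = -7/3  [line -4·x + -9/2·y + 25/6 = 0 ∩ |BA|² = 2665/36]
2. B_y = 3  [line -4·x + -9/2·y + 25/6 = 0 ∩ |BA|² = 2665/36]
   → B = (-7/3, 3)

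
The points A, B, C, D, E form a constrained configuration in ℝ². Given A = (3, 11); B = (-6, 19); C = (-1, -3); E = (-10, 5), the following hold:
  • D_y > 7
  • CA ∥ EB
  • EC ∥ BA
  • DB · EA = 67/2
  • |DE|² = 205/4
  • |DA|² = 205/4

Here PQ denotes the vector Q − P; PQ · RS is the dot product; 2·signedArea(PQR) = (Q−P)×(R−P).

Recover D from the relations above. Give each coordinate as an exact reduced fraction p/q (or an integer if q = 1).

1. D_x = -7/2  [line -13·x + -6·y + 5/2 = 0 ∩ |DA|² = 205/4]
2. D_y = 8  [line -13·x + -6·y + 5/2 = 0 ∩ |DA|² = 205/4]
   → D = (-7/2, 8)

D = (-7/2, 8)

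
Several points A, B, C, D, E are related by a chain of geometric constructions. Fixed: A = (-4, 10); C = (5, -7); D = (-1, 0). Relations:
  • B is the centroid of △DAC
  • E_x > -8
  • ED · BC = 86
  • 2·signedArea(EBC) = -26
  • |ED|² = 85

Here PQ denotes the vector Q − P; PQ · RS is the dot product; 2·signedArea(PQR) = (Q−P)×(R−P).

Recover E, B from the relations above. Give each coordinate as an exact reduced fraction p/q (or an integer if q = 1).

B = (0, 1)
E = (-7, 7)

1. B_x = 0  [B is the centroid of △DAC]
2. B_y = 1  [B is the centroid of △DAC]
   → B = (0, 1)
3. E_x = -7  [2·signedArea(EBC) = -26 ∩ ED · BC = 86]
4. E_y = 7  [2·signedArea(EBC) = -26 ∩ ED · BC = 86]
   → E = (-7, 7)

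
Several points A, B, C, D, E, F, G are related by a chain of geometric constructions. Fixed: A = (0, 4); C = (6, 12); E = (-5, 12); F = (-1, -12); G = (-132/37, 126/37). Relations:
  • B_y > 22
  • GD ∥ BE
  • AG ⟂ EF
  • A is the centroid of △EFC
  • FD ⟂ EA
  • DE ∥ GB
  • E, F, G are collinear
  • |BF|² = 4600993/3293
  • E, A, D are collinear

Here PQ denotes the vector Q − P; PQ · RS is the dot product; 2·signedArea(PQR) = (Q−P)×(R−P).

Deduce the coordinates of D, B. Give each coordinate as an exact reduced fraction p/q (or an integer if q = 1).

1. D_x = 615/89  [E, A, D are collinear ∩ FD ⟂ EA]
2. D_y = -628/89  [E, A, D are collinear ∩ FD ⟂ EA]
   → D = (615/89, -628/89)
3. B_x = -50968/3293  [GD ∥ BE ∩ DE ∥ GB]
4. B_y = 73966/3293  [GD ∥ BE ∩ DE ∥ GB]
   → B = (-50968/3293, 73966/3293)

B = (-50968/3293, 73966/3293)
D = (615/89, -628/89)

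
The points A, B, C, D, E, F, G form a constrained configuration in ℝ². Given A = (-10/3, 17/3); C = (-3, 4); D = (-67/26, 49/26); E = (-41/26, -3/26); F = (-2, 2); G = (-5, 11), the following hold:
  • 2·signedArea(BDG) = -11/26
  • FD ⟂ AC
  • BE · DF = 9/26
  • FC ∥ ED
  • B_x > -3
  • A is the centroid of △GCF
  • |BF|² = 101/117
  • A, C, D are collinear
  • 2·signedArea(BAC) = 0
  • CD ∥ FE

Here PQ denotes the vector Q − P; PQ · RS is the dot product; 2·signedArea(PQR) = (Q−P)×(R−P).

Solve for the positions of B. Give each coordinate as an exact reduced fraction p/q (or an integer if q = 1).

B = (-106/39, 101/39)

1. B_x = -106/39  [2·signedArea(BAC) = 0 ∩ 2·signedArea(BDG) = -11/26]
2. B_y = 101/39  [2·signedArea(BAC) = 0 ∩ 2·signedArea(BDG) = -11/26]
   → B = (-106/39, 101/39)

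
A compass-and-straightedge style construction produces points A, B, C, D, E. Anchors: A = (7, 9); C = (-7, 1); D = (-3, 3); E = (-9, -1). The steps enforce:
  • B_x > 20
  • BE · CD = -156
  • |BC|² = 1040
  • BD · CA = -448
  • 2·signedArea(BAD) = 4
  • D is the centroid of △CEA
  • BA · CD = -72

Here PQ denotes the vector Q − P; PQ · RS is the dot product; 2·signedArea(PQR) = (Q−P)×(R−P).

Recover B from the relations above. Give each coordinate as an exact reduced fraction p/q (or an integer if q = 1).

1. B_x = 21  [BD · CA = -448 ∩ BE · CD = -156]
2. B_y = 17  [BD · CA = -448 ∩ BE · CD = -156]
   → B = (21, 17)

B = (21, 17)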